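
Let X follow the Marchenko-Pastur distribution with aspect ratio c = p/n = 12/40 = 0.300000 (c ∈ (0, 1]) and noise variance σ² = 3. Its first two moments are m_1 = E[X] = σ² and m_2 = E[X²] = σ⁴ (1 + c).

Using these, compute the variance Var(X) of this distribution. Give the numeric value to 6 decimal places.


m_1 = E[X] = σ² = 3, so m_1² = 9.
m_2 = E[X²] = σ⁴ (1 + c) = 9 · (1 + 0.300000) = 9 · 1.300000 = 11.700000.
(Note m_2 − m_1² simplifies to c · σ⁴ = 0.300000 · 9.)

Var(X) = m_2 − m_1² = 11.700000 − 9 = 2.700000.


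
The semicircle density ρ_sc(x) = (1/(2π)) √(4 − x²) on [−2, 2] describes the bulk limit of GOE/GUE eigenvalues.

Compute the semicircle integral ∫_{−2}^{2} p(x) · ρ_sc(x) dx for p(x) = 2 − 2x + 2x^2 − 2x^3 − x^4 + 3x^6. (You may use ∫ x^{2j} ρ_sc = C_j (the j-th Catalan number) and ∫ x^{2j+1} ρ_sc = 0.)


Write p(x) = Σ a_i x^i, split into monomials and integrate each against ρ_sc separately.
Using ∫ x^{2j} ρ_sc = C_j = (1/(j+1)) C(2j, j) (Catalan numbers) and ∫ x^{2j+1} ρ_sc = 0 (odd monomials vanish by symmetry):
  i = 0 (even): a_0 · C_{0} = 2 · 1 = 2
  i = 1 (odd): ∫ x^1 ρ_sc = 0 (vanishes)
  i = 2 (even): a_2 · C_{1} = 2 · 1 = 2
  i = 3 (odd): ∫ x^3 ρ_sc = 0 (vanishes)
  i = 4 (even): a_4 · C_{2} = -1 · 2 = -2
  i = 6 (even): a_6 · C_{3} = 3 · 5 = 15

Summing the contributions: ∫_{−2}^{2} p(x) ρ_sc(x) dx = 2 + 2 + (-2) + 15 = 17.


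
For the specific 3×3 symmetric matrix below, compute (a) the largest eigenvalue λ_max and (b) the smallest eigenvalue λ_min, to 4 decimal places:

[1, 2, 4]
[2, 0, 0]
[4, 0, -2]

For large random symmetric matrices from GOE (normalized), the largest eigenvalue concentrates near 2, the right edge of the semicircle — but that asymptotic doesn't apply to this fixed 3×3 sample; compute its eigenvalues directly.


Since M is real symmetric, all three eigenvalues are real; they are the roots of det(λI − M) = λ³ − (tr M) λ² + s λ − det M, where s is the sum of the principal 2×2 minors.
tr M = 1 + 0 + (-2) = -1.
s = (1·0 − 2²) + (1·(-2) − 4²) + (0·(-2) − 0²) = -4 + (-18) + 0 = -22.
det M (expand along row 1) = 1·0 − 2·(-4) + 4·0 = 8.
Characteristic polynomial: λ³ + λ² − 22λ − 8 = 0.
Substitute λ = y + (tr M)/3 = y − 0.333333 to remove the quadratic term: y³ + p·y + q = 0 with p = s − (tr M)²/3 = -22.333333 and q = −2(tr M)³/27 + (tr M)·s/3 − det M = -0.592593.
Three real roots ⇒ use the trigonometric (Viète) form: r = 2√(−p/3) = 5.456902, φ = arccos(3q/(p·r)) = arccos(0.014587) = 1.556208 rad.
y_k = r·cos(φ/3 − 2πk/3) for k = 0, 1, 2 gives y = 4.739027, -0.026535, -4.712492.
λ_k = y_k − 0.333333 gives λ = 4.4057, -0.3599, -5.0458 (check: the sum is -1.0000 = tr M).

Hence λ_max = 4.4057 and λ_min = -5.0458.


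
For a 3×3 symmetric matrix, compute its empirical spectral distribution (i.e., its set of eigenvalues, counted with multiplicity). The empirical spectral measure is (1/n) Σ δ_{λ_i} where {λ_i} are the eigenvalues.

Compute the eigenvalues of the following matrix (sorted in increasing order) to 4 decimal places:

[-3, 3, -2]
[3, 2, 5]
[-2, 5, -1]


Since M is real symmetric, all three eigenvalues are real; they are the roots of det(λI − M) = λ³ − (tr M) λ² + s λ − det M, where s is the sum of the principal 2×2 minors.
tr M = -3 + 2 + (-1) = -2.
s = ((-3)·2 − 3²) + ((-3)·(-1) − (-2)²) + (2·(-1) − 5²) = -15 + (-1) + (-27) = -43.
det M (expand along row 1) = (-3)·(-27) − 3·7 + (-2)·19 = 22.
Characteristic polynomial: λ³ + 2λ² − 43λ − 22 = 0.
Substitute λ = y + (tr M)/3 = y − 0.666667 to remove the quadratic term: y³ + p·y + q = 0 with p = s − (tr M)²/3 = -44.333333 and q = −2(tr M)³/27 + (tr M)·s/3 − det M = 7.259259.
Three real roots ⇒ use the trigonometric (Viète) form: r = 2√(−p/3) = 7.688375, φ = arccos(3q/(p·r)) = arccos(-0.063892) = 1.634732 rad.
y_k = r·cos(φ/3 − 2πk/3) for k = 0, 1, 2 gives y = 6.574895, 0.163842, -6.738737.
λ_k = y_k − 0.666667 gives λ = 5.9082, -0.5028, -7.4054 (check: the sum is -2.0000 = tr M).

Eigenvalues sorted in increasing order: [-7.4054, -0.5028, 5.9082].


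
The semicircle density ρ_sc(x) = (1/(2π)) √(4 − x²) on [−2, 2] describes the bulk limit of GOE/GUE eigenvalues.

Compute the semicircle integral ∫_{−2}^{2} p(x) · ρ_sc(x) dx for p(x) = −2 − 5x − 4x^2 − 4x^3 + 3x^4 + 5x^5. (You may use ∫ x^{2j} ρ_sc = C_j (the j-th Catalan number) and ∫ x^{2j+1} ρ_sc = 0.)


Write p(x) = Σ a_i x^i, split into monomials and integrate each against ρ_sc separately.
Using ∫ x^{2j} ρ_sc = C_j = (1/(j+1)) C(2j, j) (Catalan numbers) and ∫ x^{2j+1} ρ_sc = 0 (odd monomials vanish by symmetry):
  i = 0 (even): a_0 · C_{0} = -2 · 1 = -2
  i = 1 (odd): ∫ x^1 ρ_sc = 0 (vanishes)
  i = 2 (even): a_2 · C_{1} = -4 · 1 = -4
  i = 3 (odd): ∫ x^3 ρ_sc = 0 (vanishes)
  i = 4 (even): a_4 · C_{2} = 3 · 2 = 6
  i = 5 (odd): ∫ x^5 ρ_sc = 0 (vanishes)

Summing the contributions: ∫_{−2}^{2} p(x) ρ_sc(x) dx = (-2) + (-4) + 6 = 0.


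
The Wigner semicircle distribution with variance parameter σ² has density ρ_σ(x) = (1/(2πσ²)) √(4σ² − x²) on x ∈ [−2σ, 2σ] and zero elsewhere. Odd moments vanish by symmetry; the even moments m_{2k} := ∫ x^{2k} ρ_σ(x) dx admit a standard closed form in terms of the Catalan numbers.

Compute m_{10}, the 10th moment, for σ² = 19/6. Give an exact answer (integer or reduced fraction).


By the scaled semicircle moment identity, m_{2k} = σ^{2k} · C_k with k = 5.
C_5 = (1/(k+1)) · C(2k, k) = (1/6) · C(10, 5) = (1/6) · 252 = 42.
σ^{2k} = (σ²)^k = (19/6)^5 = 2476099/7776.

Therefore m_{10} = σ^{10} · C_5 = (2476099/7776) · 42 = 17332693/1296.


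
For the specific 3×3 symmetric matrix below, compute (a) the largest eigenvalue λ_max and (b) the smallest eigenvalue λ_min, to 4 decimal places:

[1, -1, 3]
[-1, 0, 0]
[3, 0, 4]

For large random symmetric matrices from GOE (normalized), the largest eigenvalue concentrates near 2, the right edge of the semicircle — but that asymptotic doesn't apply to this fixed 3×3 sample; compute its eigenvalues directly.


Since M is real symmetric, all three eigenvalues are real; they are the roots of det(λI − M) = λ³ − (tr M) λ² + s λ − det M, where s is the sum of the principal 2×2 minors.
tr M = 1 + 0 + 4 = 5.
s = (1·0 − (-1)²) + (1·4 − 3²) + (0·4 − 0²) = -1 + (-5) + 0 = -6.
det M (expand along row 1) = 1·0 − (-1)·(-4) + 3·0 = -4.
Characteristic polynomial: λ³ − 5λ² − 6λ + 4 = 0.
Substitute λ = y + (tr M)/3 = y + 1.666667 to remove the quadratic term: y³ + p·y + q = 0 with p = s − (tr M)²/3 = -14.333333 and q = −2(tr M)³/27 + (tr M)·s/3 − det M = -15.259259.
Three real roots ⇒ use the trigonometric (Viète) form: r = 2√(−p/3) = 4.371626, φ = arccos(3q/(p·r)) = arccos(0.730575) = 0.751633 rad.
y_k = r·cos(φ/3 − 2πk/3) for k = 0, 1, 2 gives y = 4.235133, -1.178913, -3.056220.
λ_k = y_k + 1.666667 gives λ = 5.9018, 0.4878, -1.3896 (check: the sum is 5.0000 = tr M).

Hence λ_max = 5.9018 and λ_min = -1.3896.


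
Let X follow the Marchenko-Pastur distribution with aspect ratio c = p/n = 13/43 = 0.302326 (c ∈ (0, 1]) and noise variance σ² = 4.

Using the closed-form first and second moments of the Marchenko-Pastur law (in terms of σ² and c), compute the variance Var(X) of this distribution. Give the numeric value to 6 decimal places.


Recall the MP moments m_1 = E[X] = σ² and m_2 = E[X²] = σ⁴ (1 + c).
m_1 = E[X] = σ² = 4, so m_1² = 16.
m_2 = E[X²] = σ⁴ (1 + c) = 16 · (1 + 0.302326) = 16 · 1.302326 = 20.837209.
(Note m_2 − m_1² simplifies to c · σ⁴ = 0.302326 · 16.)

Var(X) = m_2 − m_1² = 20.837209 − 16 = 4.837209.


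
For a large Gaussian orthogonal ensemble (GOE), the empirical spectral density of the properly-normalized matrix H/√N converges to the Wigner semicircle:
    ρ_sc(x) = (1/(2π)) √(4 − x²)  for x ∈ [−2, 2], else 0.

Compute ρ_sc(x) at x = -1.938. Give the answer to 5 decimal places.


ρ_sc(x) = (1/(2π)) √(4 − x²). With x = -1.938:
  4 − x² = 4 − (-1.938)² = 4 − 3.755844 = 0.244156.
  √(4 − x²) = 0.494121.
  1/(2π) = 0.159155.
  ρ_sc(-1.938) = 0.159155 · 0.494121 = 0.078642.

Rounded to 5 decimal places: ρ_sc(-1.938) ≈ 0.07864.


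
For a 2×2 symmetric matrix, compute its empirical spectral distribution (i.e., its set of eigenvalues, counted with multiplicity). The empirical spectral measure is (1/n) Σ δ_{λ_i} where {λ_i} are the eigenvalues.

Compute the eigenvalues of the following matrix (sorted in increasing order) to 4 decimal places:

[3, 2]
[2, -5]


Since M is real symmetric, both eigenvalues are real; they are the roots of det(λI − M) = λ² − (tr M) λ + det M.
tr M = 3 + (-5) = -2.
det M = 3·(-5) − 2² = -15 − 4 = -19.
Characteristic polynomial: λ² + 2λ − 19 = 0.
Discriminant Δ = (tr M)² − 4·det M = 4 − (-76) = 80; √Δ = 8.944272.
λ = (tr M ± √Δ)/2 = (-2 ± 8.944272)/2, giving (tr M − √Δ)/2 = -5.4721 and (tr M + √Δ)/2 = 3.4721.

Eigenvalues sorted in increasing order: [-5.4721, 3.4721].


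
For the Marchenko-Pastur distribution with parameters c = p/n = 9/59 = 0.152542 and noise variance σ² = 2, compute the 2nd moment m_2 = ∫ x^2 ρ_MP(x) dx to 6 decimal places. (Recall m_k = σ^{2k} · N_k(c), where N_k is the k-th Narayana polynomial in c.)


E[X²] = σ⁴ (1 + c) (second MP moment). With σ² = 2 (so σ⁴ = 4) and c = 9/59 = 0.152542: E[X²] = 4 · (1 + 0.152542) = 4 · 1.152542.

So E[X^2] = 4.610169.


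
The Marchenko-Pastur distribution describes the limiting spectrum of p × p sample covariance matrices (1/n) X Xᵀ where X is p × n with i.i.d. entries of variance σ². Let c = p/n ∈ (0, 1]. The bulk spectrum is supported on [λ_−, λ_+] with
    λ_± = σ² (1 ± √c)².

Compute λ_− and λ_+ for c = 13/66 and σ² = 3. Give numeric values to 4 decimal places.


c = 13/66 = 0.196970; √c = 0.443813.
λ_− = σ² (1 − √c)² = 3 · (1 − 0.443813)² = 3 · (0.556187)² = 0.928033.
λ_+ = σ² (1 + √c)² = 3 · (1 + 0.443813)² = 3 · (1.443813)² = 6.253785.

Rounded to 4 decimal places: λ_− ≈ 0.9280, λ_+ ≈ 6.2538.


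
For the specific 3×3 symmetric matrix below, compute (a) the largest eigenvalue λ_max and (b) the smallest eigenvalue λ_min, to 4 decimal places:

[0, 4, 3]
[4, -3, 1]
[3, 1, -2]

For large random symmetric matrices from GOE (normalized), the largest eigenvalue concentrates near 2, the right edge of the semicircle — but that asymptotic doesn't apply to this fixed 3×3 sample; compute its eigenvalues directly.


Since M is real symmetric, all three eigenvalues are real; they are the roots of det(λI − M) = λ³ − (tr M) λ² + s λ − det M, where s is the sum of the principal 2×2 minors.
tr M = 0 + (-3) + (-2) = -5.
s = (0·(-3) − 4²) + (0·(-2) − 3²) + ((-3)·(-2) − 1²) = -16 + (-9) + 5 = -20.
det M (expand along row 1) = 0·5 − 4·(-11) + 3·13 = 83.
Characteristic polynomial: λ³ + 5λ² − 20λ − 83 = 0.
Substitute λ = y + (tr M)/3 = y − 1.666667 to remove the quadratic term: y³ + p·y + q = 0 with p = s − (tr M)²/3 = -28.333333 and q = −2(tr M)³/27 + (tr M)·s/3 − det M = -40.407407.
Three real roots ⇒ use the trigonometric (Viète) form: r = 2√(−p/3) = 6.146363, φ = arccos(3q/(p·r)) = arccos(0.696092) = 0.800857 rad.
y_k = r·cos(φ/3 − 2πk/3) for k = 0, 1, 2 gives y = 5.928655, -1.560182, -4.368473.
λ_k = y_k − 1.666667 gives λ = 4.2620, -3.2268, -6.0351 (check: the sum is -5.0000 = tr M).

Hence λ_max = 4.2620 and λ_min = -6.0351.


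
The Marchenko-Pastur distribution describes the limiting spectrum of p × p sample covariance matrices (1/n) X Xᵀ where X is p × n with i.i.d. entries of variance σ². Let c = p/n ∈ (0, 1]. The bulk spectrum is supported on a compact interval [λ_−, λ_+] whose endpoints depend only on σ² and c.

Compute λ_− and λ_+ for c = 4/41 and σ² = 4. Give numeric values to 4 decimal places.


c = 4/41 = 0.097561; √c = 0.312348.
λ_− = σ² (1 − √c)² = 4 · (1 − 0.312348)² = 4 · (0.687652)² = 1.891464.
λ_+ = σ² (1 + √c)² = 4 · (1 + 0.312348)² = 4 · (1.312348)² = 6.889024.

Rounded to 4 decimal places: λ_− ≈ 1.8915, λ_+ ≈ 6.8890.


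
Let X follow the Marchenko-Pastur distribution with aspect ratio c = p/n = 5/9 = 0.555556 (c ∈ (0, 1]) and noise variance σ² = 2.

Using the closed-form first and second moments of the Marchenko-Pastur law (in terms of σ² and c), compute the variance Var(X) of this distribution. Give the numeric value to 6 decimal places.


Recall the MP moments m_1 = E[X] = σ² and m_2 = E[X²] = σ⁴ (1 + c).
m_1 = E[X] = σ² = 2, so m_1² = 4.
m_2 = E[X²] = σ⁴ (1 + c) = 4 · (1 + 0.555556) = 4 · 1.555556 = 6.222222.
(Note m_2 − m_1² simplifies to c · σ⁴ = 0.555556 · 4.)

Var(X) = m_2 − m_1² = 6.222222 − 4 = 2.222222.


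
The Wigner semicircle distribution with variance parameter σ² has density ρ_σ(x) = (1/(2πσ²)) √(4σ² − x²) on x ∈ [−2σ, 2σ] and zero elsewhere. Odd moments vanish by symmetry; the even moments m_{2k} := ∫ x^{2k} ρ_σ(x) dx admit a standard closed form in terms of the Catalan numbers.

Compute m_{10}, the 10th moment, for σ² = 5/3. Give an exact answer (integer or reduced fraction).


By the scaled semicircle moment identity, m_{2k} = σ^{2k} · C_k with k = 5.
C_5 = (1/(k+1)) · C(2k, k) = (1/6) · C(10, 5) = (1/6) · 252 = 42.
σ^{2k} = (σ²)^k = (5/3)^5 = 3125/243.

Therefore m_{10} = σ^{10} · C_5 = (3125/243) · 42 = 43750/81.


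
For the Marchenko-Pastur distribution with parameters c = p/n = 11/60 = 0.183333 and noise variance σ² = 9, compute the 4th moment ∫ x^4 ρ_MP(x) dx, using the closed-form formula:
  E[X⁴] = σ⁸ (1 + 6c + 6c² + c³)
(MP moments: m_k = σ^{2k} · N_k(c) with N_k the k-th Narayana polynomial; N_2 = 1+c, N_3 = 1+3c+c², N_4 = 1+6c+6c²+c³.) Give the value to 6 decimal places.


E[X⁴] = σ⁸ (1 + 6c + 6c² + c³) (fourth MP moment). With σ² = 9 (so σ⁸ = 6561) and c = 11/60 = 0.183333: E[X⁴] = 6561 · (1 + 6·0.183333 + 6·(0.183333)² + (0.183333)³) = 6561 · 2.307829.

So E[X^4] = 15141.664125.


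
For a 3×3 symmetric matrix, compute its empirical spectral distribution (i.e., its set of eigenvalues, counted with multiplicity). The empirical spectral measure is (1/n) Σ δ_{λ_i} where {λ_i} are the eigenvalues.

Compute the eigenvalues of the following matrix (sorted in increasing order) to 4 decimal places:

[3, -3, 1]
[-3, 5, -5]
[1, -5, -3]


Since M is real symmetric, all three eigenvalues are real; they are the roots of det(λI − M) = λ³ − (tr M) λ² + s λ − det M, where s is the sum of the principal 2×2 minors.
tr M = 3 + 5 + (-3) = 5.
s = (3·5 − (-3)²) + (3·(-3) − 1²) + (5·(-3) − (-5)²) = 6 + (-10) + (-40) = -44.
det M (expand along row 1) = 3·(-40) − (-3)·14 + 1·10 = -68.
Characteristic polynomial: λ³ − 5λ² − 44λ + 68 = 0.
Substitute λ = y + (tr M)/3 = y + 1.666667 to remove the quadratic term: y³ + p·y + q = 0 with p = s − (tr M)²/3 = -52.333333 and q = −2(tr M)³/27 + (tr M)·s/3 − det M = -14.592593.
Three real roots ⇒ use the trigonometric (Viète) form: r = 2√(−p/3) = 8.353309, φ = arccos(3q/(p·r)) = arccos(0.100142) = 1.470486 rad.
y_k = r·cos(φ/3 − 2πk/3) for k = 0, 1, 2 gives y = 7.369762, -0.279255, -7.090507.
λ_k = y_k + 1.666667 gives λ = 9.0364, 1.3874, -5.4238 (check: the sum is 5.0000 = tr M).

Eigenvalues sorted in increasing order: [-5.4238, 1.3874, 9.0364].


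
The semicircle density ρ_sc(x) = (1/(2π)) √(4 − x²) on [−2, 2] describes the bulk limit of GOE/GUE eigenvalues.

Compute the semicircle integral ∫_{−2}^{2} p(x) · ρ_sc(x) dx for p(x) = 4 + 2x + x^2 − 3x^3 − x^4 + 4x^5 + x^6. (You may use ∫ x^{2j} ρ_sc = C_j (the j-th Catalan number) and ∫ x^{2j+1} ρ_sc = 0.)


Write p(x) = Σ a_i x^i, split into monomials and integrate each against ρ_sc separately.
Using ∫ x^{2j} ρ_sc = C_j = (1/(j+1)) C(2j, j) (Catalan numbers) and ∫ x^{2j+1} ρ_sc = 0 (odd monomials vanish by symmetry):
  i = 0 (even): a_0 · C_{0} = 4 · 1 = 4
  i = 1 (odd): ∫ x^1 ρ_sc = 0 (vanishes)
  i = 2 (even): a_2 · C_{1} = 1 · 1 = 1
  i = 3 (odd): ∫ x^3 ρ_sc = 0 (vanishes)
  i = 4 (even): a_4 · C_{2} = -1 · 2 = -2
  i = 5 (odd): ∫ x^5 ρ_sc = 0 (vanishes)
  i = 6 (even): a_6 · C_{3} = 1 · 5 = 5

Summing the contributions: ∫_{−2}^{2} p(x) ρ_sc(x) dx = 4 + 1 + (-2) + 5 = 8.


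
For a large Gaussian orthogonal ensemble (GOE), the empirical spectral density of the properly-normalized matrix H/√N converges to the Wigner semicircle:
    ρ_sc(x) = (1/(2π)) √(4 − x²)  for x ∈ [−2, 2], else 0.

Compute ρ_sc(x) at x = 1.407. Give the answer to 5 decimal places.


ρ_sc(x) = (1/(2π)) √(4 − x²). With x = 1.407:
  4 − x² = 4 − (1.407)² = 4 − 1.979649 = 2.020351.
  √(4 − x²) = 1.421391.
  1/(2π) = 0.159155.
  ρ_sc(1.407) = 0.159155 · 1.421391 = 0.226221.

Rounded to 5 decimal places: ρ_sc(1.407) ≈ 0.22622.


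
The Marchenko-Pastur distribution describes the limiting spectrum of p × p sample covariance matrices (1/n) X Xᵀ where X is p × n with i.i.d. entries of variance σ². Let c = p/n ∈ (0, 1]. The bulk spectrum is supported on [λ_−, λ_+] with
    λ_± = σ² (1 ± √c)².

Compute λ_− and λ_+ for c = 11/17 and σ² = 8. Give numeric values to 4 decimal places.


c = 11/17 = 0.647059; √c = 0.804400.
λ_− = σ² (1 − √c)² = 8 · (1 − 0.804400)² = 8 · (0.195600)² = 0.306076.
λ_+ = σ² (1 + √c)² = 8 · (1 + 0.804400)² = 8 · (1.804400)² = 26.046865.

Rounded to 4 decimal places: λ_− ≈ 0.3061, λ_+ ≈ 26.0469.


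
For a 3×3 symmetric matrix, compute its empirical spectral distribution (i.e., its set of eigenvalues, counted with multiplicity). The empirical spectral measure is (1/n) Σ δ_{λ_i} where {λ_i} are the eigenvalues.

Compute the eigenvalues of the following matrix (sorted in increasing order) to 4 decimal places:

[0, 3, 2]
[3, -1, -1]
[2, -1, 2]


Since M is real symmetric, all three eigenvalues are real; they are the roots of det(λI − M) = λ³ − (tr M) λ² + s λ − det M, where s is the sum of the principal 2×2 minors.
tr M = 0 + (-1) + 2 = 1.
s = (0·(-1) − 3²) + (0·2 − 2²) + ((-1)·2 − (-1)²) = -9 + (-4) + (-3) = -16.
det M (expand along row 1) = 0·(-3) − 3·8 + 2·(-1) = -26.
Characteristic polynomial: λ³ − λ² − 16λ + 26 = 0.
Substitute λ = y + (tr M)/3 = y + 0.333333 to remove the quadratic term: y³ + p·y + q = 0 with p = s − (tr M)²/3 = -16.333333 and q = −2(tr M)³/27 + (tr M)·s/3 − det M = 20.592593.
Three real roots ⇒ use the trigonometric (Viète) form: r = 2√(−p/3) = 4.666667, φ = arccos(3q/(p·r)) = arccos(-0.810496) = 2.515794 rad.
y_k = r·cos(φ/3 − 2πk/3) for k = 0, 1, 2 gives y = 3.119695, 1.445807, -4.565502.
λ_k = y_k + 0.333333 gives λ = 3.4530, 1.7791, -4.2322 (check: the sum is 1.0000 = tr M).

Eigenvalues sorted in increasing order: [-4.2322, 1.7791, 3.4530].


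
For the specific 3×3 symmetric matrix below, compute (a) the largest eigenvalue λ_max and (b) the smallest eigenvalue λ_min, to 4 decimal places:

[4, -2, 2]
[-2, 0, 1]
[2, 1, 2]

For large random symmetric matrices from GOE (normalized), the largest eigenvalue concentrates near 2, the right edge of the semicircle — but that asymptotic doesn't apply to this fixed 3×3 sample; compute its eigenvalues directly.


Since M is real symmetric, all three eigenvalues are real; they are the roots of det(λI − M) = λ³ − (tr M) λ² + s λ − det M, where s is the sum of the principal 2×2 minors.
tr M = 4 + 0 + 2 = 6.
s = (4·0 − (-2)²) + (4·2 − 2²) + (0·2 − 1²) = -4 + 4 + (-1) = -1.
det M (expand along row 1) = 4·(-1) − (-2)·(-6) + 2·(-2) = -20.
Characteristic polynomial: λ³ − 6λ² − λ + 20 = 0.
Substitute λ = y + (tr M)/3 = y + 2.000000 to remove the quadratic term: y³ + p·y + q = 0 with p = s − (tr M)²/3 = -13.000000 and q = −2(tr M)³/27 + (tr M)·s/3 − det M = 2.000000.
Three real roots ⇒ use the trigonometric (Viète) form: r = 2√(−p/3) = 4.163332, φ = arccos(3q/(p·r)) = arccos(-0.110858) = 1.681883 rad.
y_k = r·cos(φ/3 − 2πk/3) for k = 0, 1, 2 gives y = 3.526016, 0.154128, -3.680144.
λ_k = y_k + 2.000000 gives λ = 5.5260, 2.1541, -1.6801 (check: the sum is 6.0000 = tr M).

Hence λ_max = 5.5260 and λ_min = -1.6801.


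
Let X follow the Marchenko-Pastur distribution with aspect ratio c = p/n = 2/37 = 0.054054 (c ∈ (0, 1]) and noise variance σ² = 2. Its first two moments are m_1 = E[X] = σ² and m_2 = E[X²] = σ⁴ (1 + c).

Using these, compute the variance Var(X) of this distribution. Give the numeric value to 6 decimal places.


m_1 = E[X] = σ² = 2, so m_1² = 4.
m_2 = E[X²] = σ⁴ (1 + c) = 4 · (1 + 0.054054) = 4 · 1.054054 = 4.216216.
(Note m_2 − m_1² simplifies to c · σ⁴ = 0.054054 · 4.)

Var(X) = m_2 − m_1² = 4.216216 − 4 = 0.216216.


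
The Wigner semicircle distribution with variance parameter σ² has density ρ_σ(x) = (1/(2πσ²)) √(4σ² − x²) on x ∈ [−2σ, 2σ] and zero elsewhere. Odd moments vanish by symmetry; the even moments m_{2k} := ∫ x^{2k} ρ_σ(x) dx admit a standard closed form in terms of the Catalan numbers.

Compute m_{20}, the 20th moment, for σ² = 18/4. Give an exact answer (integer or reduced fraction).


By the scaled semicircle moment identity, m_{2k} = σ^{2k} · C_k with k = 10.
C_10 = (1/(k+1)) · C(2k, k) = (1/11) · C(20, 10) = (1/11) · 184756 = 16796.
σ^{2k} = (σ²)^k = (18/4)^10 = 3486784401/1024.

Therefore m_{20} = σ^{20} · C_10 = (3486784401/1024) · 16796 = 14641007699799/256.


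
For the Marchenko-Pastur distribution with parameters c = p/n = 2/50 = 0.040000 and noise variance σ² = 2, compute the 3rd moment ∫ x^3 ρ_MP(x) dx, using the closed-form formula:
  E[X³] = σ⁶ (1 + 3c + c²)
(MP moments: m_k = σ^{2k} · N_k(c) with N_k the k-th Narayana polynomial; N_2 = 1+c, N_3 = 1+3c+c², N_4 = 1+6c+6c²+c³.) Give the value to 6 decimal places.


E[X³] = σ⁶ (1 + 3c + c²) (third MP moment). With σ² = 2 (so σ⁶ = 8) and c = 2/50 = 0.040000: E[X³] = 8 · (1 + 3·0.040000 + (0.040000)²) = 8 · 1.121600.

So E[X^3] = 8.972800.


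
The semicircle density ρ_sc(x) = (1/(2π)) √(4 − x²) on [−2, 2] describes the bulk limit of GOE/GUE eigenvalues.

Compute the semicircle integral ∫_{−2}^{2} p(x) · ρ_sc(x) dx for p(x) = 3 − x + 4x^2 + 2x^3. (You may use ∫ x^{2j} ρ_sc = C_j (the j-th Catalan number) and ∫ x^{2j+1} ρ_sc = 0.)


Write p(x) = Σ a_i x^i, split into monomials and integrate each against ρ_sc separately.
Using ∫ x^{2j} ρ_sc = C_j = (1/(j+1)) C(2j, j) (Catalan numbers) and ∫ x^{2j+1} ρ_sc = 0 (odd monomials vanish by symmetry):
  i = 0 (even): a_0 · C_{0} = 3 · 1 = 3
  i = 1 (odd): ∫ x^1 ρ_sc = 0 (vanishes)
  i = 2 (even): a_2 · C_{1} = 4 · 1 = 4
  i = 3 (odd): ∫ x^3 ρ_sc = 0 (vanishes)

Summing the contributions: ∫_{−2}^{2} p(x) ρ_sc(x) dx = 3 + 4 = 7.


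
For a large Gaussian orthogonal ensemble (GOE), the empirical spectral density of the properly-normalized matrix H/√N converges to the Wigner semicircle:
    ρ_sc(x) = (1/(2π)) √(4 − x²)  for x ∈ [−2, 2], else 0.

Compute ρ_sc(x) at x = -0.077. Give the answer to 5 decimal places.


ρ_sc(x) = (1/(2π)) √(4 − x²). With x = -0.077:
  4 − x² = 4 − (-0.077)² = 4 − 0.005929 = 3.994071.
  √(4 − x²) = 1.998517.
  1/(2π) = 0.159155.
  ρ_sc(-0.077) = 0.159155 · 1.998517 = 0.318074.

Rounded to 5 decimal places: ρ_sc(-0.077) ≈ 0.31807.


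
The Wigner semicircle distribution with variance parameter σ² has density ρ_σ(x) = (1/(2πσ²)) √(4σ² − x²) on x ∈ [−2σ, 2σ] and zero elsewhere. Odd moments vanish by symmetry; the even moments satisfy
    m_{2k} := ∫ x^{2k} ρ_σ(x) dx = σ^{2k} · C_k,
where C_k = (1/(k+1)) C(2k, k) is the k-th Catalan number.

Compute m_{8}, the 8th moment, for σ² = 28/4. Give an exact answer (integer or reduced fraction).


By the scaled semicircle moment identity, m_{2k} = σ^{2k} · C_k with k = 4.
C_4 = (1/(k+1)) · C(2k, k) = (1/5) · C(8, 4) = (1/5) · 70 = 14.
σ^{2k} = (σ²)^k = (28/4)^4 = 2401.

Therefore m_{8} = σ^{8} · C_4 = 2401 · 14 = 33614.


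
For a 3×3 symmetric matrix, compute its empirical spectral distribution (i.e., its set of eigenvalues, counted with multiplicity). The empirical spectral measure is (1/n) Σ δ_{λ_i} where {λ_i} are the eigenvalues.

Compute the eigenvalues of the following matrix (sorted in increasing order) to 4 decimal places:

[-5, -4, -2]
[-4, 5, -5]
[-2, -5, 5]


Since M is real symmetric, all three eigenvalues are real; they are the roots of det(λI − M) = λ³ − (tr M) λ² + s λ − det M, where s is the sum of the principal 2×2 minors.
tr M = -5 + 5 + 5 = 5.
s = ((-5)·5 − (-4)²) + ((-5)·5 − (-2)²) + (5·5 − (-5)²) = -41 + (-29) + 0 = -70.
det M (expand along row 1) = (-5)·0 − (-4)·(-30) + (-2)·30 = -180.
Characteristic polynomial: λ³ − 5λ² − 70λ + 180 = 0.
Substitute λ = y + (tr M)/3 = y + 1.666667 to remove the quadratic term: y³ + p·y + q = 0 with p = s − (tr M)²/3 = -78.333333 and q = −2(tr M)³/27 + (tr M)·s/3 − det M = 54.074074.
Three real roots ⇒ use the trigonometric (Viète) form: r = 2√(−p/3) = 10.219806, φ = arccos(3q/(p·r)) = arccos(-0.202638) = 1.774847 rad.
y_k = r·cos(φ/3 − 2πk/3) for k = 0, 1, 2 gives y = 8.482854, 0.694585, -9.177440.
λ_k = y_k + 1.666667 gives λ = 10.1495, 2.3613, -7.5108 (check: the sum is 5.0000 = tr M).

Eigenvalues sorted in increasing order: [-7.5108, 2.3613, 10.1495].


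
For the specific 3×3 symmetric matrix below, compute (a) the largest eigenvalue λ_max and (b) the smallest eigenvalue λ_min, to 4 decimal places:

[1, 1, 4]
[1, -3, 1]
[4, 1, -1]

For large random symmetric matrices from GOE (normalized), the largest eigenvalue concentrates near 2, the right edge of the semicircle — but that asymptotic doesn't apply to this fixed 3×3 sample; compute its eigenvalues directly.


Since M is real symmetric, all three eigenvalues are real; they are the roots of det(λI − M) = λ³ − (tr M) λ² + s λ − det M, where s is the sum of the principal 2×2 minors.
tr M = 1 + (-3) + (-1) = -3.
s = (1·(-3) − 1²) + (1·(-1) − 4²) + ((-3)·(-1) − 1²) = -4 + (-17) + 2 = -19.
det M (expand along row 1) = 1·2 − 1·(-5) + 4·13 = 59.
Characteristic polynomial: λ³ + 3λ² − 19λ − 59 = 0.
Substitute λ = y + (tr M)/3 = y − 1.000000 to remove the quadratic term: y³ + p·y + q = 0 with p = s − (tr M)²/3 = -22.000000 and q = −2(tr M)³/27 + (tr M)·s/3 − det M = -38.000000.
Three real roots ⇒ use the trigonometric (Viète) form: r = 2√(−p/3) = 5.416026, φ = arccos(3q/(p·r)) = arccos(0.956757) = 0.295157 rad.
y_k = r·cos(φ/3 − 2πk/3) for k = 0, 1, 2 gives y = 5.389834, -2.234192, -3.155642.
λ_k = y_k − 1.000000 gives λ = 4.3898, -3.2342, -4.1556 (check: the sum is -3.0000 = tr M).

Hence λ_max = 4.3898 and λ_min = -4.1556.


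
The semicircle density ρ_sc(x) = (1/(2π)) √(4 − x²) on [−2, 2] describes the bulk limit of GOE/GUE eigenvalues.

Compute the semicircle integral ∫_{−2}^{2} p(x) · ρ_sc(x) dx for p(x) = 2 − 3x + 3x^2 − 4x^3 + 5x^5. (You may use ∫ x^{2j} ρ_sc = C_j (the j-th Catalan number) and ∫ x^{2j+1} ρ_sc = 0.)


Write p(x) = Σ a_i x^i, split into monomials and integrate each against ρ_sc separately.
Using ∫ x^{2j} ρ_sc = C_j = (1/(j+1)) C(2j, j) (Catalan numbers) and ∫ x^{2j+1} ρ_sc = 0 (odd monomials vanish by symmetry):
  i = 0 (even): a_0 · C_{0} = 2 · 1 = 2
  i = 1 (odd): ∫ x^1 ρ_sc = 0 (vanishes)
  i = 2 (even): a_2 · C_{1} = 3 · 1 = 3
  i = 3 (odd): ∫ x^3 ρ_sc = 0 (vanishes)
  i = 5 (odd): ∫ x^5 ρ_sc = 0 (vanishes)

Summing the contributions: ∫_{−2}^{2} p(x) ρ_sc(x) dx = 2 + 3 = 5.


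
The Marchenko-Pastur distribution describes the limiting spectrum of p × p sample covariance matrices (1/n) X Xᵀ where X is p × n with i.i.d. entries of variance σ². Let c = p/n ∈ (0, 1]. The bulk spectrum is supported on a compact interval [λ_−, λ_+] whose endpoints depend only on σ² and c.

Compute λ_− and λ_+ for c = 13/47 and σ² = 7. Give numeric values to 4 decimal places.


c = 13/47 = 0.276596; √c = 0.525924.
λ_− = σ² (1 − √c)² = 7 · (1 − 0.525924)² = 7 · (0.474076)² = 1.573238.
λ_+ = σ² (1 + √c)² = 7 · (1 + 0.525924)² = 7 · (1.525924)² = 16.299102.

Rounded to 4 decimal places: λ_− ≈ 1.5732, λ_+ ≈ 16.2991.


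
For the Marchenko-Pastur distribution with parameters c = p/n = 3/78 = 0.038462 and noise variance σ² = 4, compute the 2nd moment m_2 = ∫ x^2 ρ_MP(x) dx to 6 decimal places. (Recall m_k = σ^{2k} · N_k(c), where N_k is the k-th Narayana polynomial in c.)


E[X²] = σ⁴ (1 + c) (second MP moment). With σ² = 4 (so σ⁴ = 16) and c = 3/78 = 0.038462: E[X²] = 16 · (1 + 0.038462) = 16 · 1.038462.

So E[X^2] = 16.615385.


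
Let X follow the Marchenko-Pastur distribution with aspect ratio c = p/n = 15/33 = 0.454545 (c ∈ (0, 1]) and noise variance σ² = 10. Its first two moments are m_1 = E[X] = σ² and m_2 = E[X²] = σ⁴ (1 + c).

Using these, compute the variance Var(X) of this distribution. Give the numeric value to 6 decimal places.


m_1 = E[X] = σ² = 10, so m_1² = 100.
m_2 = E[X²] = σ⁴ (1 + c) = 100 · (1 + 0.454545) = 100 · 1.454545 = 145.454545.
(Note m_2 − m_1² simplifies to c · σ⁴ = 0.454545 · 100.)

Var(X) = m_2 − m_1² = 145.454545 − 100 = 45.454545.


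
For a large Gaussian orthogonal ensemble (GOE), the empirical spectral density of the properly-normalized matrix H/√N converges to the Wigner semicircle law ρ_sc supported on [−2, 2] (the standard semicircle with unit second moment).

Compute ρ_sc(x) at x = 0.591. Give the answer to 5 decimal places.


ρ_sc(x) = (1/(2π)) √(4 − x²). With x = 0.591:
  4 − x² = 4 − (0.591)² = 4 − 0.349281 = 3.650719.
  √(4 − x²) = 1.910685.
  1/(2π) = 0.159155.
  ρ_sc(0.591) = 0.159155 · 1.910685 = 0.304095.

Rounded to 5 decimal places: ρ_sc(0.591) ≈ 0.30410.


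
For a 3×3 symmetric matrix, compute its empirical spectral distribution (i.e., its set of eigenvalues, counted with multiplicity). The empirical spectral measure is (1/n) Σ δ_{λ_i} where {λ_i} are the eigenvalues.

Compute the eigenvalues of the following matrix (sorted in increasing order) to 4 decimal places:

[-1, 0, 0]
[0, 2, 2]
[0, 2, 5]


Since M is real symmetric, all three eigenvalues are real; they are the roots of det(λI − M) = λ³ − (tr M) λ² + s λ − det M, where s is the sum of the principal 2×2 minors.
tr M = -1 + 2 + 5 = 6.
s = ((-1)·2 − 0²) + ((-1)·5 − 0²) + (2·5 − 2²) = -2 + (-5) + 6 = -1.
det M (expand along row 1) = (-1)·6 − 0·0 + 0·0 = -6.
Characteristic polynomial: λ³ − 6λ² − λ + 6 = 0.
Substitute λ = y + (tr M)/3 = y + 2.000000 to remove the quadratic term: y³ + p·y + q = 0 with p = s − (tr M)²/3 = -13.000000 and q = −2(tr M)³/27 + (tr M)·s/3 − det M = -12.000000.
Three real roots ⇒ use the trigonometric (Viète) form: r = 2√(−p/3) = 4.163332, φ = arccos(3q/(p·r)) = arccos(0.665148) = 0.843105 rad.
y_k = r·cos(φ/3 − 2πk/3) for k = 0, 1, 2 gives y = 4.000000, -1.000000, -3.000000.
λ_k = y_k + 2.000000 gives λ = 6.0000, 1.0000, -1.0000 (check: the sum is 6.0000 = tr M).

Eigenvalues sorted in increasing order: [-1.0000, 1.0000, 6.0000].


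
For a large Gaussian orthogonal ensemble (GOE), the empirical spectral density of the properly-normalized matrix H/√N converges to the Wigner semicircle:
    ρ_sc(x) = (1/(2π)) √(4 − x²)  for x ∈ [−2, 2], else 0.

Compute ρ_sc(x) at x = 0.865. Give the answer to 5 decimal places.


ρ_sc(x) = (1/(2π)) √(4 − x²). With x = 0.865:
  4 − x² = 4 − (0.865)² = 4 − 0.748225 = 3.251775.
  √(4 − x²) = 1.803268.
  1/(2π) = 0.159155.
  ρ_sc(0.865) = 0.159155 · 1.803268 = 0.286999.

Rounded to 5 decimal places: ρ_sc(0.865) ≈ 0.28700.


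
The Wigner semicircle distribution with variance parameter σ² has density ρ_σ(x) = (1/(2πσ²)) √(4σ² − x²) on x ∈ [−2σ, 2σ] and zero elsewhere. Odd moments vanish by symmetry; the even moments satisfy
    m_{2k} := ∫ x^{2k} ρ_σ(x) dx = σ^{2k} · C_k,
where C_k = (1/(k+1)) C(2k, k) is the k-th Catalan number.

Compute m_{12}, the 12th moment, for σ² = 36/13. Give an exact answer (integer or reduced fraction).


By the scaled semicircle moment identity, m_{2k} = σ^{2k} · C_k with k = 6.
C_6 = (1/(k+1)) · C(2k, k) = (1/7) · C(12, 6) = (1/7) · 924 = 132.
σ^{2k} = (σ²)^k = (36/13)^6 = 2176782336/4826809.

Therefore m_{12} = σ^{12} · C_6 = (2176782336/4826809) · 132 = 287335268352/4826809.


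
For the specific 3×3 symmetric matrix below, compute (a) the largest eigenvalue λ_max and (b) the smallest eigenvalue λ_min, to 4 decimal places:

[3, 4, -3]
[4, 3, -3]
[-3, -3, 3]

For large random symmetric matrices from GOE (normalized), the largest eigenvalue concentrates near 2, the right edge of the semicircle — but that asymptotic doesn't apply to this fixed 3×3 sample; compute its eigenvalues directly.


Since M is real symmetric, all three eigenvalues are real; they are the roots of det(λI − M) = λ³ − (tr M) λ² + s λ − det M, where s is the sum of the principal 2×2 minors.
tr M = 3 + 3 + 3 = 9.
s = (3·3 − 4²) + (3·3 − (-3)²) + (3·3 − (-3)²) = -7 + 0 + 0 = -7.
det M (expand along row 1) = 3·0 − 4·3 + (-3)·(-3) = -3.
Characteristic polynomial: λ³ − 9λ² − 7λ + 3 = 0.
Substitute λ = y + (tr M)/3 = y + 3.000000 to remove the quadratic term: y³ + p·y + q = 0 with p = s − (tr M)²/3 = -34.000000 and q = −2(tr M)³/27 + (tr M)·s/3 − det M = -72.000000.
Three real roots ⇒ use the trigonometric (Viète) form: r = 2√(−p/3) = 6.733003, φ = arccos(3q/(p·r)) = arccos(0.943552) = 0.337600 rad.
y_k = r·cos(φ/3 − 2πk/3) for k = 0, 1, 2 gives y = 6.690416, -2.690416, -4.000000.
λ_k = y_k + 3.000000 gives λ = 9.6904, 0.3096, -1.0000 (check: the sum is 9.0000 = tr M).

Hence λ_max = 9.6904 and λ_min = -1.0000.


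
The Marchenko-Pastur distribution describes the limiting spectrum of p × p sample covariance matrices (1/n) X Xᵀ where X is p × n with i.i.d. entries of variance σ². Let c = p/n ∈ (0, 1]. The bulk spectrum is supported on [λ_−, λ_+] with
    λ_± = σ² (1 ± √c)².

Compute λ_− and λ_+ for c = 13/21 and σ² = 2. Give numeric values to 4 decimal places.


c = 13/21 = 0.619048; √c = 0.786796.
λ_− = σ² (1 − √c)² = 2 · (1 − 0.786796)² = 2 · (0.213204)² = 0.090912.
λ_+ = σ² (1 + √c)² = 2 · (1 + 0.786796)² = 2 · (1.786796)² = 6.385278.

Rounded to 4 decimal places: λ_− ≈ 0.0909, λ_+ ≈ 6.3853.


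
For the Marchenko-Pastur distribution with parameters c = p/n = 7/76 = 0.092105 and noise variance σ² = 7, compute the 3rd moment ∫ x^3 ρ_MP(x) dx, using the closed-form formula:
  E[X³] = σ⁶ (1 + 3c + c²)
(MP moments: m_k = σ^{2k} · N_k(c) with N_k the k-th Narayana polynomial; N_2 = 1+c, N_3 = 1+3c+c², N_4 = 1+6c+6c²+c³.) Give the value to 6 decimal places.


E[X³] = σ⁶ (1 + 3c + c²) (third MP moment). With σ² = 7 (so σ⁶ = 343) and c = 7/76 = 0.092105: E[X³] = 343 · (1 + 3·0.092105 + (0.092105)²) = 343 · 1.284799.

So E[X^3] = 440.686115.


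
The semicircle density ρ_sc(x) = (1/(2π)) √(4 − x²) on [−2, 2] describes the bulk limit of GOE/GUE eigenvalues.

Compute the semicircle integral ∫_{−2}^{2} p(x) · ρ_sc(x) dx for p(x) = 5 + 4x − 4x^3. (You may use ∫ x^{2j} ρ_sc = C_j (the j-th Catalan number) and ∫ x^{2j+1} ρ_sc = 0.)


Write p(x) = Σ a_i x^i, split into monomials and integrate each against ρ_sc separately.
Using ∫ x^{2j} ρ_sc = C_j = (1/(j+1)) C(2j, j) (Catalan numbers) and ∫ x^{2j+1} ρ_sc = 0 (odd monomials vanish by symmetry):
  i = 0 (even): a_0 · C_{0} = 5 · 1 = 5
  i = 1 (odd): ∫ x^1 ρ_sc = 0 (vanishes)
  i = 3 (odd): ∫ x^3 ρ_sc = 0 (vanishes)

Summing the contributions: ∫_{−2}^{2} p(x) ρ_sc(x) dx = 5.


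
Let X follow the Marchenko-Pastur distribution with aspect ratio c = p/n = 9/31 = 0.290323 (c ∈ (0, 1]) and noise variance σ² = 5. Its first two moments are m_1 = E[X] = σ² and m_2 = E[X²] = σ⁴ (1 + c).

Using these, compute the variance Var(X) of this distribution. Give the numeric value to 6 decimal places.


m_1 = E[X] = σ² = 5, so m_1² = 25.
m_2 = E[X²] = σ⁴ (1 + c) = 25 · (1 + 0.290323) = 25 · 1.290323 = 32.258065.
(Note m_2 − m_1² simplifies to c · σ⁴ = 0.290323 · 25.)

Var(X) = m_2 − m_1² = 32.258065 − 25 = 7.258065.


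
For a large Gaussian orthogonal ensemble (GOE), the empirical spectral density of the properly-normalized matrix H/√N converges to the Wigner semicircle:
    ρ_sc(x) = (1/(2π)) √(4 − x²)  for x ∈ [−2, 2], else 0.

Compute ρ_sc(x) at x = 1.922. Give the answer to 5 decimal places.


ρ_sc(x) = (1/(2π)) √(4 − x²). With x = 1.922:
  4 − x² = 4 − (1.922)² = 4 − 3.694084 = 0.305916.
  √(4 − x²) = 0.553097.
  1/(2π) = 0.159155.
  ρ_sc(1.922) = 0.159155 · 0.553097 = 0.088028.

Rounded to 5 decimal places: ρ_sc(1.922) ≈ 0.08803.


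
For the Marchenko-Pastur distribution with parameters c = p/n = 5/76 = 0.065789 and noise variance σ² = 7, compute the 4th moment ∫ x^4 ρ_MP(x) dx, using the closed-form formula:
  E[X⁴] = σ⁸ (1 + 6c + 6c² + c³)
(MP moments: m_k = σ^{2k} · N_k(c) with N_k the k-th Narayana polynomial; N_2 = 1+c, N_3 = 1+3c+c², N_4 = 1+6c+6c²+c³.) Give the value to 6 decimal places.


E[X⁴] = σ⁸ (1 + 6c + 6c² + c³) (fourth MP moment). With σ² = 7 (so σ⁸ = 2401) and c = 5/76 = 0.065789: E[X⁴] = 2401 · (1 + 6·0.065789 + 6·(0.065789)² + (0.065789)³) = 2401 · 1.420991.

So E[X^4] = 3411.799691.


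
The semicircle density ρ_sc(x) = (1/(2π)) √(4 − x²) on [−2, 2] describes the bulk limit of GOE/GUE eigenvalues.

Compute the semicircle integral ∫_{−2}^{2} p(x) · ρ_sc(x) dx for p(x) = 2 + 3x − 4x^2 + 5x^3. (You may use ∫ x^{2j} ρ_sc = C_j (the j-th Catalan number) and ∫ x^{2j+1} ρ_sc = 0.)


Write p(x) = Σ a_i x^i, split into monomials and integrate each against ρ_sc separately.
Using ∫ x^{2j} ρ_sc = C_j = (1/(j+1)) C(2j, j) (Catalan numbers) and ∫ x^{2j+1} ρ_sc = 0 (odd monomials vanish by symmetry):
  i = 0 (even): a_0 · C_{0} = 2 · 1 = 2
  i = 1 (odd): ∫ x^1 ρ_sc = 0 (vanishes)
  i = 2 (even): a_2 · C_{1} = -4 · 1 = -4
  i = 3 (odd): ∫ x^3 ρ_sc = 0 (vanishes)

Summing the contributions: ∫_{−2}^{2} p(x) ρ_sc(x) dx = 2 + (-4) = -2.


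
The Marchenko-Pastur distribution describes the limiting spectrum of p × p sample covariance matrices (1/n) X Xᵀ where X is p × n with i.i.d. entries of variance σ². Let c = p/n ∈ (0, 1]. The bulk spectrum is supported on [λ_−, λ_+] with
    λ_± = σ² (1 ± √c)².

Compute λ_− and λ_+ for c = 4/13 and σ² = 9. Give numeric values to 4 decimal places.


c = 4/13 = 0.307692; √c = 0.554700.
λ_− = σ² (1 − √c)² = 9 · (1 − 0.554700)² = 9 · (0.445300)² = 1.784627.
λ_+ = σ² (1 + √c)² = 9 · (1 + 0.554700)² = 9 · (1.554700)² = 21.753834.

Rounded to 4 decimal places: λ_− ≈ 1.7846, λ_+ ≈ 21.7538.


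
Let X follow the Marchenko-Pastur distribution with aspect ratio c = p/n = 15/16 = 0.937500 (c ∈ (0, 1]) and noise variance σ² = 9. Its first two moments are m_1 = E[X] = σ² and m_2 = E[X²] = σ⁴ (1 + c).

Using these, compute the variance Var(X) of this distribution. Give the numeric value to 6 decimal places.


m_1 = E[X] = σ² = 9, so m_1² = 81.
m_2 = E[X²] = σ⁴ (1 + c) = 81 · (1 + 0.937500) = 81 · 1.937500 = 156.937500.
(Note m_2 − m_1² simplifies to c · σ⁴ = 0.937500 · 81.)

Var(X) = m_2 − m_1² = 156.937500 − 81 = 75.937500.
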